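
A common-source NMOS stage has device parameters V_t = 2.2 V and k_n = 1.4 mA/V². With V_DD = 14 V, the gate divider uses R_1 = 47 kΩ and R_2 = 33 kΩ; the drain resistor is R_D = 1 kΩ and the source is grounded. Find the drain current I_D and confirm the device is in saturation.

I_D ≈ 8.9 mA

V_G = V_DD·R_2/(R_1+R_2) = 14×33/80 = 5.78 V. With the source grounded, V_GS = V_G = 5.78 V.
Assume saturation: I_D = (k_n/2)(V_GS − V_t)² = (1.4/2)×(5.78 − 2.2)² = 0.7×3.58² = 8.95 mA.
V_DS = V_DD − I_D·R_D = 14 − 8.95×1 = 5.05 V.
Saturation requires V_DS ≥ V_GS − V_t = 3.58 V; 5.05 ≥ 3.58 ✓.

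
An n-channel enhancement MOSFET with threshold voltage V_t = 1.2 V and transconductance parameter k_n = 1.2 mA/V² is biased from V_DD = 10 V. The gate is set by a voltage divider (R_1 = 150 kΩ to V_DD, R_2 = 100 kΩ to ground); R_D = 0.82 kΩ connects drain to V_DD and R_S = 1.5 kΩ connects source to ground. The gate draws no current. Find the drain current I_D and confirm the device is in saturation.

V_G = V_DD·R_2/(R_1+R_2) = 10×100/250 = 4 V.
Assume saturation: I_D = (k_n/2)(V_GS − V_t)² with V_GS = V_G − I_D·R_S = 4 − 1.5·I_D.
Substituting gives 1.35·I_D² − 6.04·I_D + 4.7 = 0, with roots I_D = 1 or 3.47 mA.
The root I_D = 3.47 mA gives V_GS = -1.2 V ≤ V_t, so take I_D = 1 mA.
Then V_GS = 2.49 V and V_DS = V_DD − I_D(R_D+R_S) = 10 − 1×2.32 = 7.67 V.
Saturation requires V_DS ≥ V_GS − V_t = 1.29 V; 7.67 ≥ 1.29 ✓.

I_D ≈ 1 mA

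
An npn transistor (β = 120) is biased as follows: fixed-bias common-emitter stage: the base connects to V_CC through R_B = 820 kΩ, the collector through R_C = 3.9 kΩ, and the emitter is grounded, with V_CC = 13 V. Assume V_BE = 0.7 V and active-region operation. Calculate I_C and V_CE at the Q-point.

Base loop: V_CC = I_B·R_B + V_BE, so I_B = (13 − 0.7)/820 kΩ = 0.015 mA.
In the active region I_C = β·I_B = 120 × 0.015 = 1.8 mA.
Collector loop: V_CE = V_CC − I_C·R_C = 13 − 1.8×3.9 = 5.98 V.
Since V_CE = 5.98 V > V_CE(sat) ≈ 0.2 V, the transistor is in the active region as assumed.

I_C ≈ 1.8 mA, V_CE ≈ 6 V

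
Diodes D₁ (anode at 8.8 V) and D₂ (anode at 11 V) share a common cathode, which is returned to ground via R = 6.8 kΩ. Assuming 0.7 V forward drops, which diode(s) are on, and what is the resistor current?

Only D₂ conducts; I_R ≈ 1.5 mA

Assume both conduct. Then node N would need to be at both 8.8−0.7 = 8.1 V and 11−0.7 = 10.3 V, which is impossible.
Assume only D₂ conducts: V_N = 11 − 0.7 = 10.3 V, so I_R = 10.3/6.8 = 1.51 mA.
Check D₁: its anode-to-cathode voltage is 8.8 − 10.3 = -1.5 V < 0.7 V, so it is off. The assumption is consistent.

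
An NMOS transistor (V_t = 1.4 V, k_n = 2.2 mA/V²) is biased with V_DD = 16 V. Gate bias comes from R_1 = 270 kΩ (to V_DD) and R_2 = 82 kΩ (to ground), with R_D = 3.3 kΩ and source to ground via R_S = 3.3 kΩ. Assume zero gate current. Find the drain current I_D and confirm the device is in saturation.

I_D ≈ 0.5 mA

V_G = V_DD·R_2/(R_1+R_2) = 16×82/352 = 3.73 V.
Assume saturation: I_D = (k_n/2)(V_GS − V_t)² with V_GS = V_G − I_D·R_S = 3.73 − 3.3·I_D.
Substituting gives 12·I_D² − 17.9·I_D + 5.96 = 0, with roots I_D = 0.501 or 0.993 mA.
The root I_D = 0.993 mA gives V_GS = 0.45 V ≤ V_t, so take I_D = 0.501 mA.
Then V_GS = 2.07 V and V_DS = V_DD − I_D(R_D+R_S) = 16 − 0.501×6.6 = 12.7 V.
Saturation requires V_DS ≥ V_GS − V_t = 0.675 V; 12.7 ≥ 0.675 ✓.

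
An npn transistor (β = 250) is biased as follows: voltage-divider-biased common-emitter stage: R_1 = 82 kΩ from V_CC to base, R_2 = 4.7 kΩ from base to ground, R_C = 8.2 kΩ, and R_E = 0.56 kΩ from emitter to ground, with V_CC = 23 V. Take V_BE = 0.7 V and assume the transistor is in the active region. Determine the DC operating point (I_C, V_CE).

Thevenize the base divider: V_Th = V_CC·R_2/(R_1+R_2) = 23×4.7/86.7 = 1.25 V, R_Th = R_1‖R_2 = 4.45 kΩ.
Base-emitter loop: V_Th = I_B·R_Th + V_BE + (β+1)I_B·R_E, so I_B = (1.25 − 0.7) / (4.45 + 251×0.56) = 0.00377 mA.
I_C = β·I_B = 250×0.00377 = 0.943 mA, and I_E = (β+1)I_B = 0.947 mA.
V_CE = V_CC − I_C·R_C − I_E·R_E = 23 − 0.943×8.2 − 0.947×0.56 = 14.7 V.
V_CE = 14.7 V > 0.2 V confirms active-region operation.

I_C ≈ 0.94 mA, V_CE ≈ 15 V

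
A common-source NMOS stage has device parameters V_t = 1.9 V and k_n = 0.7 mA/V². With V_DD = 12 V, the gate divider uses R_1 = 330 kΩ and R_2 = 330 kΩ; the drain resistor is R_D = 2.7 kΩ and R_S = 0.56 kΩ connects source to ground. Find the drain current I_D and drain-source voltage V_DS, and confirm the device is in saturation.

V_G = V_DD·R_2/(R_1+R_2) = 12×330/660 = 6 V.
Assume saturation: I_D = (k_n/2)(V_GS − V_t)² with V_GS = V_G − I_D·R_S = 6 − 0.56·I_D.
Substituting gives 0.11·I_D² − 2.61·I_D + 5.88 = 0, with roots I_D = 2.53 or 21.2 mA.
The root I_D = 21.2 mA gives V_GS = -5.89 V ≤ V_t, so take I_D = 2.53 mA.
Then V_GS = 4.59 V and V_DS = V_DD − I_D(R_D+R_S) = 12 − 2.53×3.26 = 3.77 V.
Saturation requires V_DS ≥ V_GS − V_t = 2.69 V; 3.77 ≥ 2.69 ✓.

I_D ≈ 2.5 mA, V_DS ≈ 3.8 V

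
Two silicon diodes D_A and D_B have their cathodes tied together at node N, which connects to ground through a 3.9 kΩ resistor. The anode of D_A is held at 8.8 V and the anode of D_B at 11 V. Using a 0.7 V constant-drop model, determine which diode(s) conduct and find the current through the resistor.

Only D_B conducts; I_R ≈ 2.6 mA

Assume both conduct. Then node N would need to be at both 8.8−0.7 = 8.1 V and 11−0.7 = 10.3 V, which is impossible.
Assume only D_B conducts: V_N = 11 − 0.7 = 10.3 V, so I_R = 10.3/3.9 = 2.64 mA.
Check D_A: its anode-to-cathode voltage is 8.8 − 10.3 = -1.5 V < 0.7 V, so it is off. The assumption is consistent.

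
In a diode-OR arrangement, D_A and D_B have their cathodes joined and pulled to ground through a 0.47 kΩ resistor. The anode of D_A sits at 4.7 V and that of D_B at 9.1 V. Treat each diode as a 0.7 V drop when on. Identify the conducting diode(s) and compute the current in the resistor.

Only D_B conducts; I_R ≈ 18 mA

Assume both conduct. Then node N would need to be at both 4.7−0.7 = 4 V and 9.1−0.7 = 8.4 V, which is impossible.
Assume only D_B conducts: V_N = 9.1 − 0.7 = 8.4 V, so I_R = 8.4/0.47 = 17.9 mA.
Check D_A: its anode-to-cathode voltage is 4.7 − 8.4 = -3.7 V < 0.7 V, so it is off. The assumption is consistent.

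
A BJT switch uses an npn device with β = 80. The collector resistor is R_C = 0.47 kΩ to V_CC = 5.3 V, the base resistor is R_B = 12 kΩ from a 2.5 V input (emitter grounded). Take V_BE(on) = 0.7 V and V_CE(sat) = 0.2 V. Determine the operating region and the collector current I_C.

saturation; I_C ≈ 11 mA

Assume active: I_B = (2.5 − 0.7)/12 = 0.15 mA, giving I_C = β·I_B = 12 mA.
But then V_CE = 5.3 − 12×0.47 = -0.34 V < V_CE(sat) = 0.2 V — impossible in the active region.
So the transistor is saturated. With V_CE = 0.2 V, I_C = (V_CC − 0.2)/R_C = 5.1/0.47 = 10.9 mA.
Check: β·I_B = 12 mA > I_C = 10.9 mA, confirming saturation.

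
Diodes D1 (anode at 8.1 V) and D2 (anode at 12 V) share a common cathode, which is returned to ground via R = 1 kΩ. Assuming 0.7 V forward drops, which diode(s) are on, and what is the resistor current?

Assume both conduct. Then node N would need to be at both 8.1−0.7 = 7.4 V and 12−0.7 = 11.3 V, which is impossible.
Assume only D2 conducts: V_N = 12 − 0.7 = 11.3 V, so I_R = 11.3/1 = 11.3 mA.
Check D1: its anode-to-cathode voltage is 8.1 − 11.3 = -3.2 V < 0.7 V, so it is off. The assumption is consistent.

Only D2 conducts; I_R ≈ 11 mA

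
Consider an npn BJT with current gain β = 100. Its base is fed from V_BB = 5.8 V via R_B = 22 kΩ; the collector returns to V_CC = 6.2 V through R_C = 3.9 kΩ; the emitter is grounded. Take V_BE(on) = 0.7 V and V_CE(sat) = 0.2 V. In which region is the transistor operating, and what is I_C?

Assume active: I_B = (5.8 − 0.7)/22 = 0.232 mA, giving I_C = β·I_B = 23.2 mA.
But then V_CE = 6.2 − 23.2×3.9 = -84.2 V < V_CE(sat) = 0.2 V — impossible in the active region.
So the transistor is saturated. With V_CE = 0.2 V, I_C = (V_CC − 0.2)/R_C = 6/3.9 = 1.54 mA.
Check: β·I_B = 23.2 mA > I_C = 1.54 mA, confirming saturation.

saturation; I_C ≈ 1.5 mA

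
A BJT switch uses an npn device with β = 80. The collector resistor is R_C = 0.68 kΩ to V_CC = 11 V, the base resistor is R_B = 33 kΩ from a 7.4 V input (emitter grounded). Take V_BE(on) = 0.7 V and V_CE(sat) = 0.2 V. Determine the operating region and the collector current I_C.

Assume active: I_B = (7.4 − 0.7)/33 = 0.203 mA, giving I_C = β·I_B = 16.2 mA.
But then V_CE = 11 − 16.2×0.68 = -0.0448 V < V_CE(sat) = 0.2 V — impossible in the active region.
So the transistor is saturated. With V_CE = 0.2 V, I_C = (V_CC − 0.2)/R_C = 10.8/0.68 = 15.9 mA.
Check: β·I_B = 16.2 mA > I_C = 15.9 mA, confirming saturation.

saturation; I_C ≈ 16 mA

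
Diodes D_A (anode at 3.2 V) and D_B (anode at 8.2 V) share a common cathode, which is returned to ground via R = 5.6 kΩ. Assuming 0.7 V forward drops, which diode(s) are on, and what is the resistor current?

Assume both conduct. Then node N would need to be at both 3.2−0.7 = 2.5 V and 8.2−0.7 = 7.5 V, which is impossible.
Assume only D_B conducts: V_N = 8.2 − 0.7 = 7.5 V, so I_R = 7.5/5.6 = 1.34 mA.
Check D_A: its anode-to-cathode voltage is 3.2 − 7.5 = -4.3 V < 0.7 V, so it is off. The assumption is consistent.

Only D_B conducts; I_R ≈ 1.3 mA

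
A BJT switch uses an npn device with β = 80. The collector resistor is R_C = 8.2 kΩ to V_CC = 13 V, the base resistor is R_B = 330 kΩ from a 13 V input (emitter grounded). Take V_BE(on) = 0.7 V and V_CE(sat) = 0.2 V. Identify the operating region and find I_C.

saturation; I_C ≈ 1.6 mA

Assume active: I_B = (13 − 0.7)/330 = 0.0373 mA, giving I_C = β·I_B = 2.98 mA.
But then V_CE = 13 − 2.98×8.2 = -11.5 V < V_CE(sat) = 0.2 V — impossible in the active region.
So the transistor is saturated. With V_CE = 0.2 V, I_C = (V_CC − 0.2)/R_C = 12.8/8.2 = 1.56 mA.
Check: β·I_B = 2.98 mA > I_C = 1.56 mA, confirming saturation.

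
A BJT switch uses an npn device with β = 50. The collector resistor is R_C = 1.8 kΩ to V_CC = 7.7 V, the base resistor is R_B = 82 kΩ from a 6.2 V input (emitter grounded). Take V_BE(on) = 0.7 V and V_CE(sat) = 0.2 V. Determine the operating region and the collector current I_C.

active; I_C ≈ 3.4 mA

Assume active. Base-emitter loop: I_B = (V_BB − V_BE)/R_B = (6.2 − 0.7)/82 = 0.0671 mA.
I_C = β·I_B = 50×0.0671 = 3.35 mA.
V_CE = V_CC − I_C·R_C = 7.7 − 3.35×1.8 = 1.66 V > V_CE(sat), so the active-region assumption holds.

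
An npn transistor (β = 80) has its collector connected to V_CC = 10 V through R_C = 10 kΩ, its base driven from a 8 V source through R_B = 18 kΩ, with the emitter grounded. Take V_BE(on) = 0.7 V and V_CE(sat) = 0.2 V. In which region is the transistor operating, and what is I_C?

saturation; I_C ≈ 0.98 mA

Assume active: I_B = (8 − 0.7)/18 = 0.406 mA, giving I_C = β·I_B = 32.4 mA.
But then V_CE = 10 − 32.4×10 = -314 V < V_CE(sat) = 0.2 V — impossible in the active region.
So the transistor is saturated. With V_CE = 0.2 V, I_C = (V_CC − 0.2)/R_C = 9.8/10 = 0.98 mA.
Check: β·I_B = 32.4 mA > I_C = 0.98 mA, confirming saturation.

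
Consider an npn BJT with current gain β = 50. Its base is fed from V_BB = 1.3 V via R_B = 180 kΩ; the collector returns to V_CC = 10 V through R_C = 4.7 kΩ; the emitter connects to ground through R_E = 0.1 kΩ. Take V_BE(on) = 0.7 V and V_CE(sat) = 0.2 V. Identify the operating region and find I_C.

active; I_C ≈ 0.16 mA

Assume active. Base-emitter loop: I_B = (V_BB − V_BE)/(R_B + (β+1)R_E) = (1.3 − 0.7)/(180 + 51×0.1) = 0.00324 mA.
I_C = β·I_B = 50×0.00324 = 0.162 mA.
V_CE = V_CC − I_C·R_C − I_E·R_E = 10 − 0.162×4.7 − 0.165×0.1 = 9.22 V > V_CE(sat), so the active-region assumption holds.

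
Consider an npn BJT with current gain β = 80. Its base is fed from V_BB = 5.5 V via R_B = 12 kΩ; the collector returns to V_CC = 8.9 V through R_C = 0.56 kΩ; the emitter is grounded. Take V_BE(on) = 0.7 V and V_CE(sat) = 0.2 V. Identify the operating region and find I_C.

Assume active: I_B = (5.5 − 0.7)/12 = 0.4 mA, giving I_C = β·I_B = 32 mA.
But then V_CE = 8.9 − 32×0.56 = -9.02 V < V_CE(sat) = 0.2 V — impossible in the active region.
So the transistor is saturated. With V_CE = 0.2 V, I_C = (V_CC − 0.2)/R_C = 8.7/0.56 = 15.5 mA.
Check: β·I_B = 32 mA > I_C = 15.5 mA, confirming saturation.

saturation; I_C ≈ 16 mA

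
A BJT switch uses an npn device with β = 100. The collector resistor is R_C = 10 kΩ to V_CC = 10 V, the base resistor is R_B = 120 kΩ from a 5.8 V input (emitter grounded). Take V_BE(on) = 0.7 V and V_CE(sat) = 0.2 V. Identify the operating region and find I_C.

saturation; I_C ≈ 0.98 mA

Assume active: I_B = (5.8 − 0.7)/120 = 0.0425 mA, giving I_C = β·I_B = 4.25 mA.
But then V_CE = 10 − 4.25×10 = -32.5 V < V_CE(sat) = 0.2 V — impossible in the active region.
So the transistor is saturated. With V_CE = 0.2 V, I_C = (V_CC − 0.2)/R_C = 9.8/10 = 0.98 mA.
Check: β·I_B = 4.25 mA > I_C = 0.98 mA, confirming saturation.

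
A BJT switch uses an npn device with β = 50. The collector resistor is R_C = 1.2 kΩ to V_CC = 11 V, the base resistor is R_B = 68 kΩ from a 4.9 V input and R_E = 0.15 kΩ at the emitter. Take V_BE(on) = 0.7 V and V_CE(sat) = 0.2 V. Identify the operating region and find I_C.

Assume active. Base-emitter loop: I_B = (V_BB − V_BE)/(R_B + (β+1)R_E) = (4.9 − 0.7)/(68 + 51×0.15) = 0.0555 mA.
I_C = β·I_B = 50×0.0555 = 2.78 mA.
V_CE = V_CC − I_C·R_C − I_E·R_E = 11 − 2.78×1.2 − 2.83×0.15 = 7.24 V > V_CE(sat), so the active-region assumption holds.

active; I_C ≈ 2.8 mA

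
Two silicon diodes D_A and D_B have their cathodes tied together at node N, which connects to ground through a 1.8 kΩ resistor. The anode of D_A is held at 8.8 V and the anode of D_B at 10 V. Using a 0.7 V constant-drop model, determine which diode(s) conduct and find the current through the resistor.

Only D_B conducts; I_R ≈ 5.2 mA

Assume both conduct. Then node N would need to be at both 8.8−0.7 = 8.1 V and 10−0.7 = 9.3 V, which is impossible.
Assume only D_B conducts: V_N = 10 − 0.7 = 9.3 V, so I_R = 9.3/1.8 = 5.17 mA.
Check D_A: its anode-to-cathode voltage is 8.8 − 9.3 = -0.5 V < 0.7 V, so it is off. The assumption is consistent.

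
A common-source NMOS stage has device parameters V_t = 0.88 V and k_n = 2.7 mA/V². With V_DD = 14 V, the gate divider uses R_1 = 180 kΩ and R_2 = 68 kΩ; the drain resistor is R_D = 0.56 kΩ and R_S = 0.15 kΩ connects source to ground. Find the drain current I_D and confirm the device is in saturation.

I_D ≈ 5.8 mA

V_G = V_DD·R_2/(R_1+R_2) = 14×68/248 = 3.84 V.
Assume saturation: I_D = (k_n/2)(V_GS − V_t)² with V_GS = V_G − I_D·R_S = 3.84 − 0.15·I_D.
Substituting gives 0.0304·I_D² − 2.2·I_D + 11.8 = 0, with roots I_D = 5.85 or 66.5 mA.
The root I_D = 66.5 mA gives V_GS = -6.14 V ≤ V_t, so take I_D = 5.85 mA.
Then V_GS = 2.96 V and V_DS = V_DD − I_D(R_D+R_S) = 14 − 5.85×0.71 = 9.85 V.
Saturation requires V_DS ≥ V_GS − V_t = 2.08 V; 9.85 ≥ 2.08 ✓.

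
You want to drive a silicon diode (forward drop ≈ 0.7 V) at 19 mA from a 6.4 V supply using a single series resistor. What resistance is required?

R ≈ 0.3 kΩ

The resistor drops V_S − V_D = 6.4 − 0.7 = 5.7 V at 19 mA.
R = 5.7 V / 19 mA = 0.3 kΩ.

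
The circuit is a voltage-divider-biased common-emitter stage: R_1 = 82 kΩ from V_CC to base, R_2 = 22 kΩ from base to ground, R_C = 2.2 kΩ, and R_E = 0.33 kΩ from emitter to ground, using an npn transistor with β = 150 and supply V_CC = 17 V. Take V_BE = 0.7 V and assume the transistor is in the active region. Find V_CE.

Thevenize the base divider: V_Th = V_CC·R_2/(R_1+R_2) = 17×22/104 = 3.6 V, R_Th = R_1‖R_2 = 17.3 kΩ.
Base-emitter loop: V_Th = I_B·R_Th + V_BE + (β+1)I_B·R_E, so I_B = (3.6 − 0.7) / (17.3 + 151×0.33) = 0.0431 mA.
I_C = β·I_B = 150×0.0431 = 6.47 mA, and I_E = (β+1)I_B = 6.51 mA.
V_CE = V_CC − I_C·R_C − I_E·R_E = 17 − 6.47×2.2 − 6.51×0.33 = 0.624 V.
V_CE = 0.624 V > 0.2 V confirms active-region operation.

V_CE ≈ 0.62 V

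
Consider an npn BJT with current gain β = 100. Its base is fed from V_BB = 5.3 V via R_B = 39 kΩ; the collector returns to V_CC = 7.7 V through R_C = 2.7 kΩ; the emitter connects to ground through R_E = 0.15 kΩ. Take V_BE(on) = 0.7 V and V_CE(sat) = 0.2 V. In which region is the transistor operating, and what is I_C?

Assume active: I_B = (5.3 − 0.7)/(39 + 101×0.15) = 0.0849 mA, I_C = β·I_B = 8.49 mA.
Then V_CE = 7.7 − 8.49×2.7 − 8.58×0.15 = -16.5 V < 0.2 V — the active assumption fails.
Re-solve with V_CE = 0.2 V. KCL at the emitter: V_E/R_E = (V_BB−0.7−V_E)/R_B + (V_CC−0.2−V_E)/R_C, giving V_E = 0.41 V.
I_C = (V_CC − 0.2 − V_E)/R_C = (7.5 − 0.41)/2.7 = 2.63 mA.
Check: I_B = (4.6 − 0.41)/39 = 0.107 mA, and β·I_B = 10.7 mA > I_C, confirming saturation.

saturation; I_C ≈ 2.6 mA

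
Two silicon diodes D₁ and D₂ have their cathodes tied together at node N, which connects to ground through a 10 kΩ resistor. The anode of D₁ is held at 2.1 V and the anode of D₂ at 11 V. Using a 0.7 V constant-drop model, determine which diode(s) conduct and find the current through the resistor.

Only D₂ conducts; I_R ≈ 1 mA

Assume both conduct. Then node N would need to be at both 2.1−0.7 = 1.4 V and 11−0.7 = 10.3 V, which is impossible.
Assume only D₂ conducts: V_N = 11 − 0.7 = 10.3 V, so I_R = 10.3/10 = 1.03 mA.
Check D₁: its anode-to-cathode voltage is 2.1 − 10.3 = -8.2 V < 0.7 V, so it is off. The assumption is consistent.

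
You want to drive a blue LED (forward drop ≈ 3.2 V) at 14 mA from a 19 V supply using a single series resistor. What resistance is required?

The resistor drops V_S − V_D = 19 − 3.2 = 15.8 V at 14 mA.
R = 15.8 V / 14 mA = 1.13 kΩ.

R ≈ 1.1 kΩ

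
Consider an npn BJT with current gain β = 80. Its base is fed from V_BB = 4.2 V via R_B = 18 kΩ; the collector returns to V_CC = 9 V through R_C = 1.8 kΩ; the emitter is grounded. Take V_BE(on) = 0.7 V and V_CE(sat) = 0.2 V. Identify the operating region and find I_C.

Assume active: I_B = (4.2 − 0.7)/18 = 0.194 mA, giving I_C = β·I_B = 15.6 mA.
But then V_CE = 9 − 15.6×1.8 = -19 V < V_CE(sat) = 0.2 V — impossible in the active region.
So the transistor is saturated. With V_CE = 0.2 V, I_C = (V_CC − 0.2)/R_C = 8.8/1.8 = 4.89 mA.
Check: β·I_B = 15.6 mA > I_C = 4.89 mA, confirming saturation.

saturation; I_C ≈ 4.9 mA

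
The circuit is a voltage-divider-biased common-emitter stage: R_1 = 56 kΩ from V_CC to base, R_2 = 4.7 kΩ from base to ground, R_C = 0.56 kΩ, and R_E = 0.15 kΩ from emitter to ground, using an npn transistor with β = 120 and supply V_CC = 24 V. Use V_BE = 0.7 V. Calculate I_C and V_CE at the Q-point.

I_C ≈ 6.2 mA, V_CE ≈ 20 V

Thevenize the base divider: V_Th = V_CC·R_2/(R_1+R_2) = 24×4.7/60.7 = 1.86 V, R_Th = R_1‖R_2 = 4.34 kΩ.
Base-emitter loop: V_Th = I_B·R_Th + V_BE + (β+1)I_B·R_E, so I_B = (1.86 − 0.7) / (4.34 + 121×0.15) = 0.0515 mA.
I_C = β·I_B = 120×0.0515 = 6.18 mA, and I_E = (β+1)I_B = 6.23 mA.
V_CE = V_CC − I_C·R_C − I_E·R_E = 24 − 6.18×0.56 − 6.23×0.15 = 19.6 V.
V_CE = 19.6 V > 0.2 V confirms active-region operation.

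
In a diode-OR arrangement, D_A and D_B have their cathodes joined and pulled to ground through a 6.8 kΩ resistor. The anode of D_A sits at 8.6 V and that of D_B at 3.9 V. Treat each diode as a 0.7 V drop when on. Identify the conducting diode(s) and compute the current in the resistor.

Assume both conduct. Then node N would need to be at both 8.6−0.7 = 7.9 V and 3.9−0.7 = 3.2 V, which is impossible.
Assume only D_A conducts: V_N = 8.6 − 0.7 = 7.9 V, so I_R = 7.9/6.8 = 1.16 mA.
Check D_B: its anode-to-cathode voltage is 3.9 − 7.9 = -4 V < 0.7 V, so it is off. The assumption is consistent.

Only D_A conducts; I_R ≈ 1.2 mA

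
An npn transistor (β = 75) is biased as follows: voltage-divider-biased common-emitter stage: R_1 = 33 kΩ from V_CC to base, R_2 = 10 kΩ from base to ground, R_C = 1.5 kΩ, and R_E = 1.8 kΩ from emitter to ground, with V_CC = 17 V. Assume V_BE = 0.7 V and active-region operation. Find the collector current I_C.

Thevenize the base divider: V_Th = V_CC·R_2/(R_1+R_2) = 17×10/43 = 3.95 V, R_Th = R_1‖R_2 = 7.67 kΩ.
Base-emitter loop: V_Th = I_B·R_Th + V_BE + (β+1)I_B·R_E, so I_B = (3.95 − 0.7) / (7.67 + 76×1.8) = 0.0225 mA.
I_C = β·I_B = 75×0.0225 = 1.69 mA, and I_E = (β+1)I_B = 1.71 mA.
V_CE = V_CC − I_C·R_C − I_E·R_E = 17 − 1.69×1.5 − 1.71×1.8 = 11.4 V.
V_CE = 11.4 V > 0.2 V confirms active-region operation.

I_C ≈ 1.7 mA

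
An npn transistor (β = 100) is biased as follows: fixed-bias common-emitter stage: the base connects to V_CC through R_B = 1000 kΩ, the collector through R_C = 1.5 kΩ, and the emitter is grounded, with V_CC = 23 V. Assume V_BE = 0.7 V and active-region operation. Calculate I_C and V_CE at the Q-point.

Base loop: V_CC = I_B·R_B + V_BE, so I_B = (23 − 0.7)/1000 kΩ = 0.0223 mA.
In the active region I_C = β·I_B = 100 × 0.0223 = 2.23 mA.
Collector loop: V_CE = V_CC − I_C·R_C = 23 − 2.23×1.5 = 19.7 V.
Since V_CE = 19.7 V > V_CE(sat) ≈ 0.2 V, the transistor is in the active region as assumed.

I_C ≈ 2.2 mA, V_CE ≈ 20 V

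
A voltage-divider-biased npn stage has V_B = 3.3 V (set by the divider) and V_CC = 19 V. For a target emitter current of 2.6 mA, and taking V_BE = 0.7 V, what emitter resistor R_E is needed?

R_E ≈ 1 kΩ

V_E = V_B − V_BE = 3.3 − 0.7 = 2.6 V.
R_E = V_E / I_E = 2.6 / 2.6 = 1 kΩ.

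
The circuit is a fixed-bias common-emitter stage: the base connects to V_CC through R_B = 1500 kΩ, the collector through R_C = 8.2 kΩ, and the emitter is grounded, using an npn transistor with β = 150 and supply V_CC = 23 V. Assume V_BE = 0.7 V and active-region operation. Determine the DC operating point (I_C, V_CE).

I_C ≈ 2.2 mA, V_CE ≈ 4.7 V

Base loop: V_CC = I_B·R_B + V_BE, so I_B = (23 − 0.7)/1500 kΩ = 0.0149 mA.
In the active region I_C = β·I_B = 150 × 0.0149 = 2.23 mA.
Collector loop: V_CE = V_CC − I_C·R_C = 23 − 2.23×8.2 = 4.71 V.
Since V_CE = 4.71 V > V_CE(sat) ≈ 0.2 V, the transistor is in the active region as assumed.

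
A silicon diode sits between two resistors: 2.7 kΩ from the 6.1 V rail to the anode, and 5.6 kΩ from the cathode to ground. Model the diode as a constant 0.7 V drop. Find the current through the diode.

I ≈ 0.65 mA

The two resistors are in series with the diode, so KVL gives 6.1 = I·2.7 + 0.7 + I·5.6.
I = (6.1 − 0.7) / (2.7 + 5.6) kΩ = 5.4 / 8.3 = 0.651 mA.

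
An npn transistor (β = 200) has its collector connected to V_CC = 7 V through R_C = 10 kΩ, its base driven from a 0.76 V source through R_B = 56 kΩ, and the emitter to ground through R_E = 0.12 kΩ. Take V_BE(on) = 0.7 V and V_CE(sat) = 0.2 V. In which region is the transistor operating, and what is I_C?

Assume active. Base-emitter loop: I_B = (V_BB − V_BE)/(R_B + (β+1)R_E) = (0.76 − 0.7)/(56 + 201×0.12) = 0.000749 mA.
I_C = β·I_B = 200×0.000749 = 0.15 mA.
V_CE = V_CC − I_C·R_C − I_E·R_E = 7 − 0.15×10 − 0.151×0.12 = 5.48 V > V_CE(sat), so the active-region assumption holds.

active; I_C ≈ 0.15 mA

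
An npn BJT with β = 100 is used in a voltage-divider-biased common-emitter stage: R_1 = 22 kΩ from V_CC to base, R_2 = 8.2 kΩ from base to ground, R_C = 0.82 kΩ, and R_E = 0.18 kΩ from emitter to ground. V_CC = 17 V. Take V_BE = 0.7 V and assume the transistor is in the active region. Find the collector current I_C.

I_C ≈ 16 mA

Thevenize the base divider: V_Th = V_CC·R_2/(R_1+R_2) = 17×8.2/30.2 = 4.62 V, R_Th = R_1‖R_2 = 5.97 kΩ.
Base-emitter loop: V_Th = I_B·R_Th + V_BE + (β+1)I_B·R_E, so I_B = (4.62 − 0.7) / (5.97 + 101×0.18) = 0.162 mA.
I_C = β·I_B = 100×0.162 = 16.2 mA, and I_E = (β+1)I_B = 16.4 mA.
V_CE = V_CC − I_C·R_C − I_E·R_E = 17 − 16.2×0.82 − 16.4×0.18 = 0.758 V.
V_CE = 0.758 V > 0.2 V confirms active-region operation.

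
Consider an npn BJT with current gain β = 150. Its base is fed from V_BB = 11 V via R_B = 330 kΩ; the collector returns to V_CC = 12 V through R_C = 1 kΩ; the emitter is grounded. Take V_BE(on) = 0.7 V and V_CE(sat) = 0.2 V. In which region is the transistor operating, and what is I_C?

Assume active. Base-emitter loop: I_B = (V_BB − V_BE)/R_B = (11 − 0.7)/330 = 0.0312 mA.
I_C = β·I_B = 150×0.0312 = 4.68 mA.
V_CE = V_CC − I_C·R_C = 12 − 4.68×1 = 7.32 V > V_CE(sat), so the active-region assumption holds.

active; I_C ≈ 4.7 mA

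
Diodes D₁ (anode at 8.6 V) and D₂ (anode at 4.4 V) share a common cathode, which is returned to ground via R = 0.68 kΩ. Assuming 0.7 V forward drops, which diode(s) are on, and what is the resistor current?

Only D₁ conducts; I_R ≈ 12 mA

Assume both conduct. Then node N would need to be at both 8.6−0.7 = 7.9 V and 4.4−0.7 = 3.7 V, which is impossible.
Assume only D₁ conducts: V_N = 8.6 − 0.7 = 7.9 V, so I_R = 7.9/0.68 = 11.6 mA.
Check D₂: its anode-to-cathode voltage is 4.4 − 7.9 = -3.5 V < 0.7 V, so it is off. The assumption is consistent.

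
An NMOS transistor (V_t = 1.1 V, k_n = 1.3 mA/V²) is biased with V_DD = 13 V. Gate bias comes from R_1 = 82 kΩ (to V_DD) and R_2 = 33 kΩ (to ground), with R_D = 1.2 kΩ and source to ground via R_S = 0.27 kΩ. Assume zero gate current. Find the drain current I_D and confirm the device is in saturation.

I_D ≈ 2.5 mA

V_G = V_DD·R_2/(R_1+R_2) = 13×33/115 = 3.73 V.
Assume saturation: I_D = (k_n/2)(V_GS − V_t)² with V_GS = V_G − I_D·R_S = 3.73 − 0.27·I_D.
Substituting gives 0.0474·I_D² − 1.92·I_D + 4.5 = 0, with roots I_D = 2.49 or 38.1 mA.
The root I_D = 38.1 mA gives V_GS = -6.56 V ≤ V_t, so take I_D = 2.49 mA.
Then V_GS = 3.06 V and V_DS = V_DD − I_D(R_D+R_S) = 13 − 2.49×1.47 = 9.34 V.
Saturation requires V_DS ≥ V_GS − V_t = 1.96 V; 9.34 ≥ 1.96 ✓.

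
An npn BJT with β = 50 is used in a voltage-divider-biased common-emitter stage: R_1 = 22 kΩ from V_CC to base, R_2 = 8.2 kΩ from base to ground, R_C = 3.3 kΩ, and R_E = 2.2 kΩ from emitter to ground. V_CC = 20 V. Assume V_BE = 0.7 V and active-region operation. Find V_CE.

Thevenize the base divider: V_Th = V_CC·R_2/(R_1+R_2) = 20×8.2/30.2 = 5.43 V, R_Th = R_1‖R_2 = 5.97 kΩ.
Base-emitter loop: V_Th = I_B·R_Th + V_BE + (β+1)I_B·R_E, so I_B = (5.43 − 0.7) / (5.97 + 51×2.2) = 0.04 mA.
I_C = β·I_B = 50×0.04 = 2 mA, and I_E = (β+1)I_B = 2.04 mA.
V_CE = V_CC − I_C·R_C − I_E·R_E = 20 − 2×3.3 − 2.04×2.2 = 8.9 V.
V_CE = 8.9 V > 0.2 V confirms active-region operation.

V_CE ≈ 8.9 V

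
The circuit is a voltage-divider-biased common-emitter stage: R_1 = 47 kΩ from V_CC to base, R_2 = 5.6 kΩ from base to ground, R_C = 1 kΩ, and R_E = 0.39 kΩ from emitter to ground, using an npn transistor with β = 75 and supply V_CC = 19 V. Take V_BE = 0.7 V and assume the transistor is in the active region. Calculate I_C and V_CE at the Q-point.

Thevenize the base divider: V_Th = V_CC·R_2/(R_1+R_2) = 19×5.6/52.6 = 2.02 V, R_Th = R_1‖R_2 = 5 kΩ.
Base-emitter loop: V_Th = I_B·R_Th + V_BE + (β+1)I_B·R_E, so I_B = (2.02 − 0.7) / (5 + 76×0.39) = 0.0382 mA.
I_C = β·I_B = 75×0.0382 = 2.86 mA, and I_E = (β+1)I_B = 2.9 mA.
V_CE = V_CC − I_C·R_C − I_E·R_E = 19 − 2.86×1 − 2.9×0.39 = 15 V.
V_CE = 15 V > 0.2 V confirms active-region operation.

I_C ≈ 2.9 mA, V_CE ≈ 15 V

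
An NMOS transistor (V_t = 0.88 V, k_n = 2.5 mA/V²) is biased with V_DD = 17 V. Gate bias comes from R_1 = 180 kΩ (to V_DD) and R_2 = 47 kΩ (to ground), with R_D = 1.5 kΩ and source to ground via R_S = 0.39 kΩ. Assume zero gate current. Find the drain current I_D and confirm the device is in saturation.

I_D ≈ 2.9 mA

V_G = V_DD·R_2/(R_1+R_2) = 17×47/227 = 3.52 V.
Assume saturation: I_D = (k_n/2)(V_GS − V_t)² with V_GS = V_G − I_D·R_S = 3.52 − 0.39·I_D.
Substituting gives 0.19·I_D² − 3.57·I_D + 8.71 = 0, with roots I_D = 2.88 or 15.9 mA.
The root I_D = 15.9 mA gives V_GS = -2.69 V ≤ V_t, so take I_D = 2.88 mA.
Then V_GS = 2.4 V and V_DS = V_DD − I_D(R_D+R_S) = 17 − 2.88×1.89 = 11.6 V.
Saturation requires V_DS ≥ V_GS − V_t = 1.52 V; 11.6 ≥ 1.52 ✓.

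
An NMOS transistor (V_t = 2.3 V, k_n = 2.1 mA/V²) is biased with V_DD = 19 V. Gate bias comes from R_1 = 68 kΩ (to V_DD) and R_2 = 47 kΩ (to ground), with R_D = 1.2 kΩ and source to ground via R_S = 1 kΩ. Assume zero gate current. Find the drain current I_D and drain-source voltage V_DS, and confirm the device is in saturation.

I_D ≈ 3.6 mA, V_DS ≈ 11 V

V_G = V_DD·R_2/(R_1+R_2) = 19×47/115 = 7.77 V.
Assume saturation: I_D = (k_n/2)(V_GS − V_t)² with V_GS = V_G − I_D·R_S = 7.77 − 1·I_D.
Substituting gives 1.05·I_D² − 12.5·I_D + 31.4 = 0, with roots I_D = 3.61 or 8.27 mA.
The root I_D = 8.27 mA gives V_GS = -0.507 V ≤ V_t, so take I_D = 3.61 mA.
Then V_GS = 4.15 V and V_DS = V_DD − I_D(R_D+R_S) = 19 − 3.61×2.2 = 11.1 V.
Saturation requires V_DS ≥ V_GS − V_t = 1.85 V; 11.1 ≥ 1.85 ✓.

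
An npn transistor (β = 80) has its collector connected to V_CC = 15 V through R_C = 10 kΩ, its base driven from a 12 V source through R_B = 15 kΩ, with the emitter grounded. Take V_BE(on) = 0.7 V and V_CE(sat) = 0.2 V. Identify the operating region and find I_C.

Assume active: I_B = (12 − 0.7)/15 = 0.753 mA, giving I_C = β·I_B = 60.3 mA.
But then V_CE = 15 − 60.3×10 = -588 V < V_CE(sat) = 0.2 V — impossible in the active region.
So the transistor is saturated. With V_CE = 0.2 V, I_C = (V_CC − 0.2)/R_C = 14.8/10 = 1.48 mA.
Check: β·I_B = 60.3 mA > I_C = 1.48 mA, confirming saturation.

saturation; I_C ≈ 1.5 mA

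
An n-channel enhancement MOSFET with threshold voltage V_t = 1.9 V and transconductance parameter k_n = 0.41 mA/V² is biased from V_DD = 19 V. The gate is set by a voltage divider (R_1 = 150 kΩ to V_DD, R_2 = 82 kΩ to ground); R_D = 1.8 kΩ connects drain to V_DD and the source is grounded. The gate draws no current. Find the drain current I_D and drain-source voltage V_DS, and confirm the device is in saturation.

V_G = V_DD·R_2/(R_1+R_2) = 19×82/232 = 6.72 V. With the source grounded, V_GS = V_G = 6.72 V.
Assume saturation: I_D = (k_n/2)(V_GS − V_t)² = (0.41/2)×(6.72 − 1.9)² = 0.205×4.82² = 4.75 mA.
V_DS = V_DD − I_D·R_D = 19 − 4.75×1.8 = 10.4 V.
Saturation requires V_DS ≥ V_GS − V_t = 4.82 V; 10.4 ≥ 4.82 ✓.

I_D ≈ 4.8 mA, V_DS ≈ 10 V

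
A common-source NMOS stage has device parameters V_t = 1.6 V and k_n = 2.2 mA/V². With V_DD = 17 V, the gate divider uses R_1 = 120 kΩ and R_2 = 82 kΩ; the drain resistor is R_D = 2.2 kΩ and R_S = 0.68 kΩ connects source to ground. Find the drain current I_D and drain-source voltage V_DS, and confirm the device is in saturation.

V_G = V_DD·R_2/(R_1+R_2) = 17×82/202 = 6.9 V.
Assume saturation: I_D = (k_n/2)(V_GS − V_t)² with V_GS = V_G − I_D·R_S = 6.9 − 0.68·I_D.
Substituting gives 0.509·I_D² − 8.93·I_D + 30.9 = 0, with roots I_D = 4.74 or 12.8 mA.
The root I_D = 12.8 mA gives V_GS = -1.81 V ≤ V_t, so take I_D = 4.74 mA.
Then V_GS = 3.68 V and V_DS = V_DD − I_D(R_D+R_S) = 17 − 4.74×2.88 = 3.34 V.
Saturation requires V_DS ≥ V_GS − V_t = 2.08 V; 3.34 ≥ 2.08 ✓.

I_D ≈ 4.7 mA, V_DS ≈ 3.3 V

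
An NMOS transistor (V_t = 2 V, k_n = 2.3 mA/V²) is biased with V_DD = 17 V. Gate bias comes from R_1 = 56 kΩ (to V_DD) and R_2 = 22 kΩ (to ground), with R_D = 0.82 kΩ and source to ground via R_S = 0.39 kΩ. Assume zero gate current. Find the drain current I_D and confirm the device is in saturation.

I_D ≈ 3 mA

V_G = V_DD·R_2/(R_1+R_2) = 17×22/78 = 4.79 V.
Assume saturation: I_D = (k_n/2)(V_GS − V_t)² with V_GS = V_G − I_D·R_S = 4.79 − 0.39·I_D.
Substituting gives 0.175·I_D² − 3.51·I_D + 8.98 = 0, with roots I_D = 3.01 or 17 mA.
The root I_D = 17 mA gives V_GS = -1.85 V ≤ V_t, so take I_D = 3.01 mA.
Then V_GS = 3.62 V and V_DS = V_DD − I_D(R_D+R_S) = 17 − 3.01×1.21 = 13.4 V.
Saturation requires V_DS ≥ V_GS − V_t = 1.62 V; 13.4 ≥ 1.62 ✓.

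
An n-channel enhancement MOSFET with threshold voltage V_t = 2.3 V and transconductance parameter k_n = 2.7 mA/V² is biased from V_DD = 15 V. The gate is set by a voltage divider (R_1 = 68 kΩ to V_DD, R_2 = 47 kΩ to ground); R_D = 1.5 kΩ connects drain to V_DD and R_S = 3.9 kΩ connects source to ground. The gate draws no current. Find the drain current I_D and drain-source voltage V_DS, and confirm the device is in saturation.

V_G = V_DD·R_2/(R_1+R_2) = 15×47/115 = 6.13 V.
Assume saturation: I_D = (k_n/2)(V_GS − V_t)² with V_GS = V_G − I_D·R_S = 6.13 − 3.9·I_D.
Substituting gives 20.5·I_D² − 41.3·I_D + 19.8 = 0, with roots I_D = 0.786 or 1.23 mA.
The root I_D = 1.23 mA gives V_GS = 1.35 V ≤ V_t, so take I_D = 0.786 mA.
Then V_GS = 3.06 V and V_DS = V_DD − I_D(R_D+R_S) = 15 − 0.786×5.4 = 10.8 V.
Saturation requires V_DS ≥ V_GS − V_t = 0.763 V; 10.8 ≥ 0.763 ✓.

I_D ≈ 0.79 mA, V_DS ≈ 11 V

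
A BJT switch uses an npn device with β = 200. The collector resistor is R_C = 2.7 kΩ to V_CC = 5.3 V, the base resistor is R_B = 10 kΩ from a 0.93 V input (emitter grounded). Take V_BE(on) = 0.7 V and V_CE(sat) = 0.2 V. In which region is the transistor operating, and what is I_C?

saturation; I_C ≈ 1.9 mA

Assume active: I_B = (0.93 − 0.7)/10 = 0.023 mA, giving I_C = β·I_B = 4.6 mA.
But then V_CE = 5.3 − 4.6×2.7 = -7.12 V < V_CE(sat) = 0.2 V — impossible in the active region.
So the transistor is saturated. With V_CE = 0.2 V, I_C = (V_CC − 0.2)/R_C = 5.1/2.7 = 1.89 mA.
Check: β·I_B = 4.6 mA > I_C = 1.89 mA, confirming saturation.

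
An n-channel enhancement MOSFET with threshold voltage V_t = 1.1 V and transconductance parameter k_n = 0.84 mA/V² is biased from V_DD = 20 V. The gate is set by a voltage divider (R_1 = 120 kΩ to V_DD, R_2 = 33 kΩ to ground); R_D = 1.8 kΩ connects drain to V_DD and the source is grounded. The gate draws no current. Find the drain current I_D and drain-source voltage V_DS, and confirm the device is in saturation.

I_D ≈ 4.3 mA, V_DS ≈ 12 V

V_G = V_DD·R_2/(R_1+R_2) = 20×33/153 = 4.31 V. With the source grounded, V_GS = V_G = 4.31 V.
Assume saturation: I_D = (k_n/2)(V_GS − V_t)² = (0.84/2)×(4.31 − 1.1)² = 0.42×3.21² = 4.34 mA.
V_DS = V_DD − I_D·R_D = 20 − 4.34×1.8 = 12.2 V.
Saturation requires V_DS ≥ V_GS − V_t = 3.21 V; 12.2 ≥ 3.21 ✓.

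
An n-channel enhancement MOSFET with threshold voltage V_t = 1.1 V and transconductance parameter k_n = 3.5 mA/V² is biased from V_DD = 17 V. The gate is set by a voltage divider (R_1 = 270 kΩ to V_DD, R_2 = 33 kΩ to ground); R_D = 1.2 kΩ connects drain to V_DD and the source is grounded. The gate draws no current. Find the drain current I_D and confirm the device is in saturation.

I_D ≈ 0.99 mA

V_G = V_DD·R_2/(R_1+R_2) = 17×33/303 = 1.85 V. With the source grounded, V_GS = V_G = 1.85 V.
Assume saturation: I_D = (k_n/2)(V_GS − V_t)² = (3.5/2)×(1.85 − 1.1)² = 1.75×0.751² = 0.988 mA.
V_DS = V_DD − I_D·R_D = 17 − 0.988×1.2 = 15.8 V.
Saturation requires V_DS ≥ V_GS − V_t = 0.751 V; 15.8 ≥ 0.751 ✓.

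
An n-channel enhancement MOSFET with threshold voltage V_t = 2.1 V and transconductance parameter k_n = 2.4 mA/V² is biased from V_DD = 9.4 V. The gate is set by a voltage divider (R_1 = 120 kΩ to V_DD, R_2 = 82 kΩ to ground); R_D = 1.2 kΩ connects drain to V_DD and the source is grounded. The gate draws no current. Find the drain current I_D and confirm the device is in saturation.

V_G = V_DD·R_2/(R_1+R_2) = 9.4×82/202 = 3.82 V. With the source grounded, V_GS = V_G = 3.82 V.
Assume saturation: I_D = (k_n/2)(V_GS − V_t)² = (2.4/2)×(3.82 − 2.1)² = 1.2×1.72² = 3.53 mA.
V_DS = V_DD − I_D·R_D = 9.4 − 3.53×1.2 = 5.16 V.
Saturation requires V_DS ≥ V_GS − V_t = 1.72 V; 5.16 ≥ 1.72 ✓.

I_D ≈ 3.5 mA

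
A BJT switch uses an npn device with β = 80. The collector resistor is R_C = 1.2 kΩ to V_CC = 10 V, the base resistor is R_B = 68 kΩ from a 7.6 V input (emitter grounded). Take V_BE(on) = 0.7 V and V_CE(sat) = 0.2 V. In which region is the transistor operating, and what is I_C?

Assume active. Base-emitter loop: I_B = (V_BB − V_BE)/R_B = (7.6 − 0.7)/68 = 0.101 mA.
I_C = β·I_B = 80×0.101 = 8.12 mA.
V_CE = V_CC − I_C·R_C = 10 − 8.12×1.2 = 0.259 V > V_CE(sat), so the active-region assumption holds.

active; I_C ≈ 8.1 mA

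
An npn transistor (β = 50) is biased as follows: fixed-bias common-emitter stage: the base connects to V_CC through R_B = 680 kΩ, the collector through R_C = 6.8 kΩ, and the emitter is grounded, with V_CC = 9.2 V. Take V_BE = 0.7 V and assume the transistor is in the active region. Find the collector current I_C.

Base loop: V_CC = I_B·R_B + V_BE, so I_B = (9.2 − 0.7)/680 kΩ = 0.0125 mA.
In the active region I_C = β·I_B = 50 × 0.0125 = 0.625 mA.
Collector loop: V_CE = V_CC − I_C·R_C = 9.2 − 0.625×6.8 = 4.95 V.
Since V_CE = 4.95 V > V_CE(sat) ≈ 0.2 V, the transistor is in the active region as assumed.

I_C ≈ 0.62 mA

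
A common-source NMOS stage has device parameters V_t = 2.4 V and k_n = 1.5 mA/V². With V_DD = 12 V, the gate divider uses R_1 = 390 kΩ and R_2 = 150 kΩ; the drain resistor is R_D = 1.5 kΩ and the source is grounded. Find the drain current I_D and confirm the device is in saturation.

V_G = V_DD·R_2/(R_1+R_2) = 12×150/540 = 3.33 V. With the source grounded, V_GS = V_G = 3.33 V.
Assume saturation: I_D = (k_n/2)(V_GS − V_t)² = (1.5/2)×(3.33 − 2.4)² = 0.75×0.933² = 0.653 mA.
V_DS = V_DD − I_D·R_D = 12 − 0.653×1.5 = 11 V.
Saturation requires V_DS ≥ V_GS − V_t = 0.933 V; 11 ≥ 0.933 ✓.

I_D ≈ 0.65 mA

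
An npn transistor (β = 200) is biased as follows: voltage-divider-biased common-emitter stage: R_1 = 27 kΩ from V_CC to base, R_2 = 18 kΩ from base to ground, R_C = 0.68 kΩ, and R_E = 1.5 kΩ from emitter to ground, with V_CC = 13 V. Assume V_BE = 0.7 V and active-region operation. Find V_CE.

Thevenize the base divider: V_Th = V_CC·R_2/(R_1+R_2) = 13×18/45 = 5.2 V, R_Th = R_1‖R_2 = 10.8 kΩ.
Base-emitter loop: V_Th = I_B·R_Th + V_BE + (β+1)I_B·R_E, so I_B = (5.2 − 0.7) / (10.8 + 201×1.5) = 0.0144 mA.
I_C = β·I_B = 200×0.0144 = 2.88 mA, and I_E = (β+1)I_B = 2.9 mA.
V_CE = V_CC − I_C·R_C − I_E·R_E = 13 − 2.88×0.68 − 2.9×1.5 = 6.7 V.
V_CE = 6.7 V > 0.2 V confirms active-region operation.

V_CE ≈ 6.7 V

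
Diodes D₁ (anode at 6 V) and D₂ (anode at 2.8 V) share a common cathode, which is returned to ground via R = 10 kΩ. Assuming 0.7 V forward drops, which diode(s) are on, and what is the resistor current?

Assume both conduct. Then node N would need to be at both 6−0.7 = 5.3 V and 2.8−0.7 = 2.1 V, which is impossible.
Assume only D₁ conducts: V_N = 6 − 0.7 = 5.3 V, so I_R = 5.3/10 = 0.53 mA.
Check D₂: its anode-to-cathode voltage is 2.8 − 5.3 = -2.5 V < 0.7 V, so it is off. The assumption is consistent.

Only D₁ conducts; I_R ≈ 0.53 mA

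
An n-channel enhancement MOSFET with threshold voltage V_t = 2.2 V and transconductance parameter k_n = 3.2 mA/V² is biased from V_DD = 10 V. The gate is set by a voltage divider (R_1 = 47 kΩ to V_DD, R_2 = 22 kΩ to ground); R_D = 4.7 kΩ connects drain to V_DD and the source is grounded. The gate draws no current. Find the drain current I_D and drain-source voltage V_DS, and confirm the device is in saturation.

I_D ≈ 1.6 mA, V_DS ≈ 2.7 V

V_G = V_DD·R_2/(R_1+R_2) = 10×22/69 = 3.19 V. With the source grounded, V_GS = V_G = 3.19 V.
Assume saturation: I_D = (k_n/2)(V_GS − V_t)² = (3.2/2)×(3.19 − 2.2)² = 1.6×0.988² = 1.56 mA.
V_DS = V_DD − I_D·R_D = 10 − 1.56×4.7 = 2.65 V.
Saturation requires V_DS ≥ V_GS − V_t = 0.988 V; 2.65 ≥ 0.988 ✓.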